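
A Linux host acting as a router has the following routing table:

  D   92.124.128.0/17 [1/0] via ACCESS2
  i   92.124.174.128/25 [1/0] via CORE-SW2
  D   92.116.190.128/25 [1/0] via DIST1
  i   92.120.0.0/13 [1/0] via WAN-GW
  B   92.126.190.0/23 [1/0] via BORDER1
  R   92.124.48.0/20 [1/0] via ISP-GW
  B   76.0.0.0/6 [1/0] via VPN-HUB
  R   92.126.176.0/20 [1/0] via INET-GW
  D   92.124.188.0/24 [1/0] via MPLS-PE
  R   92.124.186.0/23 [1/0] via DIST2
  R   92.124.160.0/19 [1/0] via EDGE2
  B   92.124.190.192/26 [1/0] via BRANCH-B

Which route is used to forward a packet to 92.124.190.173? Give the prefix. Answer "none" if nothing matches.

Entries matching 92.124.190.173:
  92.120.0.0/13 (92.120.0.0 - 92.127.255.255)
  92.124.128.0/17 (92.124.128.0 - 92.124.255.255)
  92.124.160.0/19 (92.124.160.0 - 92.124.191.255)
Most specific is 92.124.160.0/19.

92.124.160.0/19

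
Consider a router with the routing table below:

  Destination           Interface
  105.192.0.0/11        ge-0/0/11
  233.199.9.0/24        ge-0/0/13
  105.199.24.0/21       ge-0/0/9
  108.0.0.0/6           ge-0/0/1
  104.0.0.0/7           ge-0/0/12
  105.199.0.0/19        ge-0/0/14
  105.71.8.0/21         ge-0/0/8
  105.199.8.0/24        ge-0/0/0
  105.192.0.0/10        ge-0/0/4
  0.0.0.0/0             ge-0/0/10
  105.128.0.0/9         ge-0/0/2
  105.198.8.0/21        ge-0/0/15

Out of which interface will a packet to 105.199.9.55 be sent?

Routes whose prefix contains 105.199.9.55:
  0.0.0.0/0 (default, matches everything) -> ge-0/0/10
  104.0.0.0/7 (104.0.0.0 - 105.255.255.255) -> ge-0/0/12
  105.128.0.0/9 (105.128.0.0 - 105.255.255.255) -> ge-0/0/2
  105.192.0.0/10 (105.192.0.0 - 105.255.255.255) -> ge-0/0/4
  105.192.0.0/11 (105.192.0.0 - 105.223.255.255) -> ge-0/0/11
  105.199.0.0/19 (105.199.0.0 - 105.199.31.255) -> ge-0/0/14
More-specific entries that do NOT match:
  233.199.9.0/24 (233.199.9.0 - 233.199.9.255) does not contain 105.199.9.55
  105.199.8.0/24 (105.199.8.0 - 105.199.8.255) does not contain 105.199.9.55
  105.199.24.0/21 (105.199.24.0 - 105.199.31.255) does not contain 105.199.9.55
  105.71.8.0/21 (105.71.8.0 - 105.71.15.255) does not contain 105.199.9.55
  105.198.8.0/21 (105.198.8.0 - 105.198.15.255) does not contain 105.199.9.55
Longest matching prefix is /19 -> interface ge-0/0/14.

ge-0/0/14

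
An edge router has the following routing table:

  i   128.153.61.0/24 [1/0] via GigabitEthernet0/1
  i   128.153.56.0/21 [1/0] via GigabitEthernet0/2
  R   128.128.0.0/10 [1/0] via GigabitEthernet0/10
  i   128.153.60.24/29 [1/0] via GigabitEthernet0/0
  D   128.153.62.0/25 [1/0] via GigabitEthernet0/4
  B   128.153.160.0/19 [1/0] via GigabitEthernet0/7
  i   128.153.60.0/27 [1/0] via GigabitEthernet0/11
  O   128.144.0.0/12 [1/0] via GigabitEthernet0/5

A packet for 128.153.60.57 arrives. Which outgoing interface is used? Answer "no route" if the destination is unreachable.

Routes whose prefix contains 128.153.60.57:
  128.128.0.0/10 (128.128.0.0 - 128.191.255.255) -> GigabitEthernet0/10
  128.144.0.0/12 (128.144.0.0 - 128.159.255.255) -> GigabitEthernet0/5
  128.153.56.0/21 (128.153.56.0 - 128.153.63.255) -> GigabitEthernet0/2
More-specific entries that do NOT match:
  128.153.60.24/29 (128.153.60.24 - 128.153.60.31) does not contain 128.153.60.57
  128.153.60.0/27 (128.153.60.0 - 128.153.60.31) does not contain 128.153.60.57
  128.153.62.0/25 (128.153.62.0 - 128.153.62.127) does not contain 128.153.60.57
  128.153.61.0/24 (128.153.61.0 - 128.153.61.255) does not contain 128.153.60.57
Longest matching prefix is /21 -> interface GigabitEthernet0/2.

GigabitEthernet0/2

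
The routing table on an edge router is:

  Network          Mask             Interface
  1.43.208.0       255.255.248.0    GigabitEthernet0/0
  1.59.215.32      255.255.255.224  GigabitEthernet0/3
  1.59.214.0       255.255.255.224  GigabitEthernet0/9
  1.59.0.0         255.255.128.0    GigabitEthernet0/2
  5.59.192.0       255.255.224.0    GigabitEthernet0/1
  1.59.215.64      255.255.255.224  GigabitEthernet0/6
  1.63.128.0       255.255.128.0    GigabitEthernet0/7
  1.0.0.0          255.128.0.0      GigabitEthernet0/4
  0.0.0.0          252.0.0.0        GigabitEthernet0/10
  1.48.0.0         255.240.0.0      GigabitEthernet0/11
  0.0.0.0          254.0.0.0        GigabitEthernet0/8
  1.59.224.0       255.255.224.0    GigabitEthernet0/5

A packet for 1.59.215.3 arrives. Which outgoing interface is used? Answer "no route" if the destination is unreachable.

Routes whose prefix contains 1.59.215.3:
  0.0.0.0/6 (0.0.0.0 - 3.255.255.255) -> GigabitEthernet0/10
  0.0.0.0/7 (0.0.0.0 - 1.255.255.255) -> GigabitEthernet0/8
  1.0.0.0/9 (1.0.0.0 - 1.127.255.255) -> GigabitEthernet0/4
  1.48.0.0/12 (1.48.0.0 - 1.63.255.255) -> GigabitEthernet0/11
More-specific entries that do NOT match:
  1.59.215.32/27 (1.59.215.32 - 1.59.215.63) does not contain 1.59.215.3
  1.59.214.0/27 (1.59.214.0 - 1.59.214.31) does not contain 1.59.215.3
  1.59.215.64/27 (1.59.215.64 - 1.59.215.95) does not contain 1.59.215.3
  1.43.208.0/21 (1.43.208.0 - 1.43.215.255) does not contain 1.59.215.3
  5.59.192.0/19 (5.59.192.0 - 5.59.223.255) does not contain 1.59.215.3
  1.59.224.0/19 (1.59.224.0 - 1.59.255.255) does not contain 1.59.215.3
  1.59.0.0/17 (1.59.0.0 - 1.59.127.255) does not contain 1.59.215.3
  1.63.128.0/17 (1.63.128.0 - 1.63.255.255) does not contain 1.59.215.3
Longest matching prefix is /12 -> interface GigabitEthernet0/11.

GigabitEthernet0/11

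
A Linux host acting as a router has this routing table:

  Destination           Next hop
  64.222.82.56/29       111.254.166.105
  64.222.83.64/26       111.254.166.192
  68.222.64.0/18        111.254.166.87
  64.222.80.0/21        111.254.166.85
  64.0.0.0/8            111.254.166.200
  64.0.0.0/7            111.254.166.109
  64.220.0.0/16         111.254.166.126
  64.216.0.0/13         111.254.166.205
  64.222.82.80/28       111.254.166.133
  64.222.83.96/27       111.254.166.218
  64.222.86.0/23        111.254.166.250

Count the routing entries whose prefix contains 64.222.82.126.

4

Prefixes containing 64.222.82.126:
  64.0.0.0/7 (64.0.0.0 - 65.255.255.255)
  64.0.0.0/8 (64.0.0.0 - 64.255.255.255)
  64.216.0.0/13 (64.216.0.0 - 64.223.255.255)
  64.222.80.0/21 (64.222.80.0 - 64.222.87.255)
Total matching entries: 4.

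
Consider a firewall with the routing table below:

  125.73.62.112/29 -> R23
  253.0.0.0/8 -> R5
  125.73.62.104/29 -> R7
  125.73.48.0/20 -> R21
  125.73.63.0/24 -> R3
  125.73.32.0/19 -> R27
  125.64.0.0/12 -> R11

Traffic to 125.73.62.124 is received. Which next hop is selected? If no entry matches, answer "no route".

Routes whose prefix contains 125.73.62.124:
  125.64.0.0/12 (125.64.0.0 - 125.79.255.255) -> R11
  125.73.32.0/19 (125.73.32.0 - 125.73.63.255) -> R27
  125.73.48.0/20 (125.73.48.0 - 125.73.63.255) -> R21
More-specific entries that do NOT match:
  125.73.62.112/29 (125.73.62.112 - 125.73.62.119) does not contain 125.73.62.124
  125.73.62.104/29 (125.73.62.104 - 125.73.62.111) does not contain 125.73.62.124
  125.73.63.0/24 (125.73.63.0 - 125.73.63.255) does not contain 125.73.62.124
Longest matching prefix is /20 -> next hop R21.

R21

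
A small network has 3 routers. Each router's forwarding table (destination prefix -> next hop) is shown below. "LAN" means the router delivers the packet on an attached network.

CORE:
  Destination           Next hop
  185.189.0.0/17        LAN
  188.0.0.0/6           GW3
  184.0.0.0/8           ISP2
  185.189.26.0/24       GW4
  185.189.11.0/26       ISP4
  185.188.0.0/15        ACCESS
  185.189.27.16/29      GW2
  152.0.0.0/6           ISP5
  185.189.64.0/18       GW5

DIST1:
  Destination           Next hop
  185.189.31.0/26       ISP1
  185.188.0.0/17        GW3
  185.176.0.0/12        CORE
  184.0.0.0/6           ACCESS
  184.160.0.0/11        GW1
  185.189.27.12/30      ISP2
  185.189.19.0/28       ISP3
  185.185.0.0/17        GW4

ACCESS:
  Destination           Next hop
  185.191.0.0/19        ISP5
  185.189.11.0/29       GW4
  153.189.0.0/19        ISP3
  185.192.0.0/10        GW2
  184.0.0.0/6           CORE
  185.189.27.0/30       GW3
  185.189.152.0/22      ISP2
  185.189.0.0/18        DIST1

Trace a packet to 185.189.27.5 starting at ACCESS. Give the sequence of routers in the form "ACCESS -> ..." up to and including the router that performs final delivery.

At ACCESS: longest match for 185.189.27.5 is 185.189.0.0/18 -> DIST1
At DIST1: longest match for 185.189.27.5 is 185.176.0.0/12 -> CORE
At CORE: longest match for 185.189.27.5 is 185.189.0.0/17 -> LAN

ACCESS -> DIST1 -> CORE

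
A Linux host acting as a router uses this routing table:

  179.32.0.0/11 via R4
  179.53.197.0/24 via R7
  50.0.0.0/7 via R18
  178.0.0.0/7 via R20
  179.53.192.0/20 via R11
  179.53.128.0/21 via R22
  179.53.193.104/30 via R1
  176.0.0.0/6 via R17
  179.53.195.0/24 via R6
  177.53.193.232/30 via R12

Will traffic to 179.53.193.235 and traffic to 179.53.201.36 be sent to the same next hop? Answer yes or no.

yes

179.53.193.235: longest match 179.53.192.0/20 -> R11
179.53.201.36: longest match 179.53.192.0/20 -> R11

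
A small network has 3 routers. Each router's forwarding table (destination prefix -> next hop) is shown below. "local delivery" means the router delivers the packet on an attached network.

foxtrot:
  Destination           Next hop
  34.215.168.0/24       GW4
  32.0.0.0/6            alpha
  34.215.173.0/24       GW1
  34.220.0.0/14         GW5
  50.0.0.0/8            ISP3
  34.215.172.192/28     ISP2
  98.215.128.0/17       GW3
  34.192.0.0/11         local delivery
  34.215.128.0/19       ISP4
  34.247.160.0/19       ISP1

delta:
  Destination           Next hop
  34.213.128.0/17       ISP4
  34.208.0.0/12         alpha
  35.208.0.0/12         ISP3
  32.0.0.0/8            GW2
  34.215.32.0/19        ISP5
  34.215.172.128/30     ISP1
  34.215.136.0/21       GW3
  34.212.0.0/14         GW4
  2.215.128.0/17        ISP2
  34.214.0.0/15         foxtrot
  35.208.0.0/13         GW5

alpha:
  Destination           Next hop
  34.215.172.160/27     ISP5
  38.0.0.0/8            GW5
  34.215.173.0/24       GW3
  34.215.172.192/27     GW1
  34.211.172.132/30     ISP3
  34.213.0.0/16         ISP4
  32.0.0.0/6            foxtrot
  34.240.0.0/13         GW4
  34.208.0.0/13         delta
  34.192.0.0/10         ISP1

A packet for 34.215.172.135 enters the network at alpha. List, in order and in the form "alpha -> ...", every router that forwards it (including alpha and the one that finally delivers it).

At alpha: longest match for 34.215.172.135 is 34.208.0.0/13 -> delta
At delta: longest match for 34.215.172.135 is 34.214.0.0/15 -> foxtrot
At foxtrot: longest match for 34.215.172.135 is 34.192.0.0/11 -> local delivery

alpha -> delta -> foxtrot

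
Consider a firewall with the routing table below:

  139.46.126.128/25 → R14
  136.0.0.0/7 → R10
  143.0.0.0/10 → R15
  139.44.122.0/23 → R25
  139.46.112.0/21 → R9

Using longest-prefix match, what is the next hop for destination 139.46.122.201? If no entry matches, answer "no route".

No entry's prefix contains 139.46.122.201; there is no default route.

no route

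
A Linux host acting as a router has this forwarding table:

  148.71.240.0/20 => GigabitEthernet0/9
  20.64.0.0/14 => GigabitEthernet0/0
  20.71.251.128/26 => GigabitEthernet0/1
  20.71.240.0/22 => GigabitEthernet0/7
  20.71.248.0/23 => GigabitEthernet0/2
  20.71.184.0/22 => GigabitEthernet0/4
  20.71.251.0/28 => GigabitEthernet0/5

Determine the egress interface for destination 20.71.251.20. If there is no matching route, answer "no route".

no route

No entry's prefix contains 20.71.251.20; there is no default route.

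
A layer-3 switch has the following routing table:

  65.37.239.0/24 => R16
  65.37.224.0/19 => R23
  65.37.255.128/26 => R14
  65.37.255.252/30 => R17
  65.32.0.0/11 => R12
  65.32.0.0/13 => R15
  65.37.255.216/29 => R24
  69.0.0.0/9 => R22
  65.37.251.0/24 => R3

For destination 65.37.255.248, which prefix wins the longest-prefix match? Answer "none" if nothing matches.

65.37.224.0/19

Entries matching 65.37.255.248:
  65.32.0.0/11 (65.32.0.0 - 65.63.255.255)
  65.32.0.0/13 (65.32.0.0 - 65.39.255.255)
  65.37.224.0/19 (65.37.224.0 - 65.37.255.255)
Most specific is 65.37.224.0/19.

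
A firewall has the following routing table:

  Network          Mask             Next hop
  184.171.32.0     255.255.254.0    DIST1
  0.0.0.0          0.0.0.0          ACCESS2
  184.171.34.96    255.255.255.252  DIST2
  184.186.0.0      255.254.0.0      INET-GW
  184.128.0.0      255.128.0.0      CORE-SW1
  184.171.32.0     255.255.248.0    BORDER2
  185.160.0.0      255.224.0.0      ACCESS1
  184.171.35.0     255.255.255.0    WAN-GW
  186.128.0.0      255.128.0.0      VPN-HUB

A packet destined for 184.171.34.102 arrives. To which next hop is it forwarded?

BORDER2

Routes whose prefix contains 184.171.34.102:
  0.0.0.0/0 (default, matches everything) -> ACCESS2
  184.128.0.0/9 (184.128.0.0 - 184.255.255.255) -> CORE-SW1
  184.171.32.0/21 (184.171.32.0 - 184.171.39.255) -> BORDER2
More-specific entries that do NOT match:
  184.171.34.96/30 (184.171.34.96 - 184.171.34.99) does not contain 184.171.34.102
  184.171.35.0/24 (184.171.35.0 - 184.171.35.255) does not contain 184.171.34.102
  184.171.32.0/23 (184.171.32.0 - 184.171.33.255) does not contain 184.171.34.102
Longest matching prefix is /21 -> next hop BORDER2.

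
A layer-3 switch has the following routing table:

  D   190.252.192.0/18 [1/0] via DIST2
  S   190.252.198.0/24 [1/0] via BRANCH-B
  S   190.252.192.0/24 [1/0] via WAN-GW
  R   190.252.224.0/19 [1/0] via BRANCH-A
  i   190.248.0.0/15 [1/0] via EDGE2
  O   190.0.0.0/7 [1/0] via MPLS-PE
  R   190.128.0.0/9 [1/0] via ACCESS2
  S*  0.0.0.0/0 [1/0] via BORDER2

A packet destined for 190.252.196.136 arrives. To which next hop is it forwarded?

Routes whose prefix contains 190.252.196.136:
  0.0.0.0/0 (default, matches everything) -> BORDER2
  190.0.0.0/7 (190.0.0.0 - 191.255.255.255) -> MPLS-PE
  190.128.0.0/9 (190.128.0.0 - 190.255.255.255) -> ACCESS2
  190.252.192.0/18 (190.252.192.0 - 190.252.255.255) -> DIST2
More-specific entries that do NOT match:
  190.252.198.0/24 (190.252.198.0 - 190.252.198.255) does not contain 190.252.196.136
  190.252.192.0/24 (190.252.192.0 - 190.252.192.255) does not contain 190.252.196.136
  190.252.224.0/19 (190.252.224.0 - 190.252.255.255) does not contain 190.252.196.136
Longest matching prefix is /18 -> next hop DIST2.

DIST2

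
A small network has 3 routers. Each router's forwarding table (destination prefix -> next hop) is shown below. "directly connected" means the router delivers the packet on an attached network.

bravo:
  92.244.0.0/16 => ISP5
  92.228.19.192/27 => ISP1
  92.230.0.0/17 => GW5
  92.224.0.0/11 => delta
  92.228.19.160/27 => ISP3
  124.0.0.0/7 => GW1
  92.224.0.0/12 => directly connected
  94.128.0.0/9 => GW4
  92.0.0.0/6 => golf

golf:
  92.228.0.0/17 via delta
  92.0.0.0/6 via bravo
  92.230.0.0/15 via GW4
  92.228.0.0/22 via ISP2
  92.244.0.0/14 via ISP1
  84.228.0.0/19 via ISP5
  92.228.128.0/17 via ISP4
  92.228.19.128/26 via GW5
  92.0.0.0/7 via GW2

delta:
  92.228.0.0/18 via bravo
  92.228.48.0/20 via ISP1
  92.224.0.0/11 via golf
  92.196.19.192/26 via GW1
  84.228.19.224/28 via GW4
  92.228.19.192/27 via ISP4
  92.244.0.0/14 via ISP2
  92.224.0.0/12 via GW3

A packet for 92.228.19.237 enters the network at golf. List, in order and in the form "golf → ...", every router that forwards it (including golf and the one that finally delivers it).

golf → delta → bravo

At golf: longest match for 92.228.19.237 is 92.228.0.0/17 -> delta
At delta: longest match for 92.228.19.237 is 92.228.0.0/18 -> bravo
At bravo: longest match for 92.228.19.237 is 92.224.0.0/12 -> directly connected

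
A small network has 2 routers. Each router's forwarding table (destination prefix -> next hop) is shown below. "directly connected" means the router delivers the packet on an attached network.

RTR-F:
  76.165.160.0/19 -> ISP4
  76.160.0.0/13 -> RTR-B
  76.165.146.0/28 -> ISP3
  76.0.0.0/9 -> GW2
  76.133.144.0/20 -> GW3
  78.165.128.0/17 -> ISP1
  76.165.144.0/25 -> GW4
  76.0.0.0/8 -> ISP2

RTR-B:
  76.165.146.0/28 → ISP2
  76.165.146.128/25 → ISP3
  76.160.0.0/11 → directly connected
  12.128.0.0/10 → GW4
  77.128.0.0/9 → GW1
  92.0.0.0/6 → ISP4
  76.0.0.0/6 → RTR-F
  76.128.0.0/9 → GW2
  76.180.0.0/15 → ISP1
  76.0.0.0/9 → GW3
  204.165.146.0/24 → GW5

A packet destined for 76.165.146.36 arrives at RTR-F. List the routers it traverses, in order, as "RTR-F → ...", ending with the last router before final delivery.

RTR-F → RTR-B

At RTR-F: longest match for 76.165.146.36 is 76.160.0.0/13 -> RTR-B
At RTR-B: longest match for 76.165.146.36 is 76.160.0.0/11 -> directly connected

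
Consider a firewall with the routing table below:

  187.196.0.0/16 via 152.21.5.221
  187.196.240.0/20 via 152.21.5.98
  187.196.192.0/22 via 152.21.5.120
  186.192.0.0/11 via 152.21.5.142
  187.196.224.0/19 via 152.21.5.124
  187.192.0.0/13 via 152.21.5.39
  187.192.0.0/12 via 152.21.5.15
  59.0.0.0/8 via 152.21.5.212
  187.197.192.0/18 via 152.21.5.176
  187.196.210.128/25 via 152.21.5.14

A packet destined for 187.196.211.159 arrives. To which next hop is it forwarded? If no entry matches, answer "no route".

Routes whose prefix contains 187.196.211.159:
  187.192.0.0/12 (187.192.0.0 - 187.207.255.255) -> 152.21.5.15
  187.192.0.0/13 (187.192.0.0 - 187.199.255.255) -> 152.21.5.39
  187.196.0.0/16 (187.196.0.0 - 187.196.255.255) -> 152.21.5.221
More-specific entries that do NOT match:
  187.196.210.128/25 (187.196.210.128 - 187.196.210.255) does not contain 187.196.211.159
  187.196.192.0/22 (187.196.192.0 - 187.196.195.255) does not contain 187.196.211.159
  187.196.240.0/20 (187.196.240.0 - 187.196.255.255) does not contain 187.196.211.159
  187.196.224.0/19 (187.196.224.0 - 187.196.255.255) does not contain 187.196.211.159
  187.197.192.0/18 (187.197.192.0 - 187.197.255.255) does not contain 187.196.211.159
Longest matching prefix is /16 -> next hop 152.21.5.221.

152.21.5.221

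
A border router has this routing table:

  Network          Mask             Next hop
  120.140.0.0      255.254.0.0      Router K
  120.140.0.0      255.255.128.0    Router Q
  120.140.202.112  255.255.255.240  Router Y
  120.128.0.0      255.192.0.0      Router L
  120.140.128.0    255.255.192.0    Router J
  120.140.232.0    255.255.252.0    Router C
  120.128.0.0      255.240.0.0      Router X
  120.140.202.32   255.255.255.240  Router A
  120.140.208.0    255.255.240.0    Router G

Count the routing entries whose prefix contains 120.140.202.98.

Prefixes containing 120.140.202.98:
  120.128.0.0/10 (120.128.0.0 - 120.191.255.255)
  120.128.0.0/12 (120.128.0.0 - 120.143.255.255)
  120.140.0.0/15 (120.140.0.0 - 120.141.255.255)
Total matching entries: 3.

3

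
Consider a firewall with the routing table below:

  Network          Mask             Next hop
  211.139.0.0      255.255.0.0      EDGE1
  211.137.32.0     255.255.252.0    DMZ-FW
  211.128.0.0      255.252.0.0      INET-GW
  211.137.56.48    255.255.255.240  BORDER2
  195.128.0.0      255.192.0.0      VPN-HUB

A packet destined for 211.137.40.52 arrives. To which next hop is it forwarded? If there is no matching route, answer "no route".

no route

No entry's prefix contains 211.137.40.52; there is no default route.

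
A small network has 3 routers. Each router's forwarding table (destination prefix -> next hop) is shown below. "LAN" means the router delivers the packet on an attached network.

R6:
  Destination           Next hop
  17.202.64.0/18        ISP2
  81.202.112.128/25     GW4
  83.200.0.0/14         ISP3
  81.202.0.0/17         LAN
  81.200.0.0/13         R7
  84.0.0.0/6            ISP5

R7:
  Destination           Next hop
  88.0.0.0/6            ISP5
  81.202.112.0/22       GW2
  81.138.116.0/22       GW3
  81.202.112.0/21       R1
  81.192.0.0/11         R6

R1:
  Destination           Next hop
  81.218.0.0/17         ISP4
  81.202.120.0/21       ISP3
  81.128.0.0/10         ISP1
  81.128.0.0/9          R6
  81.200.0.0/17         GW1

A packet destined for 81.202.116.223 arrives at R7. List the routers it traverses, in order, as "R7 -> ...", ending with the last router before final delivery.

R7 -> R1 -> R6

At R7: longest match for 81.202.116.223 is 81.202.112.0/21 -> R1
At R1: longest match for 81.202.116.223 is 81.128.0.0/9 -> R6
At R6: longest match for 81.202.116.223 is 81.202.0.0/17 -> LAN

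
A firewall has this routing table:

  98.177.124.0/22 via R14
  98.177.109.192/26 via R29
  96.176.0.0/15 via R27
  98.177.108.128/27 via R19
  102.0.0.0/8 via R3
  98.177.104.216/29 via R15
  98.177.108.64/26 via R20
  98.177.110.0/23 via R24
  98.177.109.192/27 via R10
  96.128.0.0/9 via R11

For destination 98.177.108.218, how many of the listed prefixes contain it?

0

No listed prefix contains 98.177.108.218.
Total matching entries: 0.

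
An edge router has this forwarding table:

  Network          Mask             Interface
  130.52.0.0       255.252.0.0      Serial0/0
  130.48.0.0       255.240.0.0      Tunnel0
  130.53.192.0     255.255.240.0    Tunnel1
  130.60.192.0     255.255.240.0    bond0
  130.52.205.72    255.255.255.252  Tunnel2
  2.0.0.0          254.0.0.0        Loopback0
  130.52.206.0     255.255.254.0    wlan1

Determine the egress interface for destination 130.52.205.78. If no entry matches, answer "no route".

Serial0/0

Routes whose prefix contains 130.52.205.78:
  130.48.0.0/12 (130.48.0.0 - 130.63.255.255) -> Tunnel0
  130.52.0.0/14 (130.52.0.0 - 130.55.255.255) -> Serial0/0
More-specific entries that do NOT match:
  130.52.205.72/30 (130.52.205.72 - 130.52.205.75) does not contain 130.52.205.78
  130.52.206.0/23 (130.52.206.0 - 130.52.207.255) does not contain 130.52.205.78
  130.53.192.0/20 (130.53.192.0 - 130.53.207.255) does not contain 130.52.205.78
  130.60.192.0/20 (130.60.192.0 - 130.60.207.255) does not contain 130.52.205.78
Longest matching prefix is /14 -> interface Serial0/0.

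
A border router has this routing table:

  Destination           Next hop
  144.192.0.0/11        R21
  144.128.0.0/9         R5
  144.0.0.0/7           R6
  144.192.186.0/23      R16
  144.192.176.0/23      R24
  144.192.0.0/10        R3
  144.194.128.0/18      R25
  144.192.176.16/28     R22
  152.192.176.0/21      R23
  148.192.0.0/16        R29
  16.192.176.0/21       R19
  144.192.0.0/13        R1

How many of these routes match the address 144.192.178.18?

5

Prefixes containing 144.192.178.18:
  144.0.0.0/7 (144.0.0.0 - 145.255.255.255)
  144.128.0.0/9 (144.128.0.0 - 144.255.255.255)
  144.192.0.0/10 (144.192.0.0 - 144.255.255.255)
  144.192.0.0/11 (144.192.0.0 - 144.223.255.255)
  144.192.0.0/13 (144.192.0.0 - 144.199.255.255)
Total matching entries: 5.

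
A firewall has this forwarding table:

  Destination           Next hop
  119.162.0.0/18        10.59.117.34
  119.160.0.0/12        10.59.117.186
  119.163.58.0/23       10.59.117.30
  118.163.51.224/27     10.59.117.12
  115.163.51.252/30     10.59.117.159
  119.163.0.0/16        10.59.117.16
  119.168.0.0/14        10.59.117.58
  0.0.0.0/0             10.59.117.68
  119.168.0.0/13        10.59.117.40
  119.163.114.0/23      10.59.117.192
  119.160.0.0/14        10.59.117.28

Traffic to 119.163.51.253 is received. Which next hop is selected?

10.59.117.16

Routes whose prefix contains 119.163.51.253:
  0.0.0.0/0 (default, matches everything) -> 10.59.117.68
  119.160.0.0/12 (119.160.0.0 - 119.175.255.255) -> 10.59.117.186
  119.160.0.0/14 (119.160.0.0 - 119.163.255.255) -> 10.59.117.28
  119.163.0.0/16 (119.163.0.0 - 119.163.255.255) -> 10.59.117.16
More-specific entries that do NOT match:
  115.163.51.252/30 (115.163.51.252 - 115.163.51.255) does not contain 119.163.51.253
  118.163.51.224/27 (118.163.51.224 - 118.163.51.255) does not contain 119.163.51.253
  119.163.58.0/23 (119.163.58.0 - 119.163.59.255) does not contain 119.163.51.253
  119.163.114.0/23 (119.163.114.0 - 119.163.115.255) does not contain 119.163.51.253
  119.162.0.0/18 (119.162.0.0 - 119.162.63.255) does not contain 119.163.51.253
Longest matching prefix is /16 -> next hop 10.59.117.16.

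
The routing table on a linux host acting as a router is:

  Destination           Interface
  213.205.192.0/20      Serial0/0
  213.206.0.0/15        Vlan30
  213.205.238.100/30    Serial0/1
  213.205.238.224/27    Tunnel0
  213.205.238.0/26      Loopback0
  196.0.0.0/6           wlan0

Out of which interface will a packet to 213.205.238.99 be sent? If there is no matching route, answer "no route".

no route

No entry's prefix contains 213.205.238.99; there is no default route.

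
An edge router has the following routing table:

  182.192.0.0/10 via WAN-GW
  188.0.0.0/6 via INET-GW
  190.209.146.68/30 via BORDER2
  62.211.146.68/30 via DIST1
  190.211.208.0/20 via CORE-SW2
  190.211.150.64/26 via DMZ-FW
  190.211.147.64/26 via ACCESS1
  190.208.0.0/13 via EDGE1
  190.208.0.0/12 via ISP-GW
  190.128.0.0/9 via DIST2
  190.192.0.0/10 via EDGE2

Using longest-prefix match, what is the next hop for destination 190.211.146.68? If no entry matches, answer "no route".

Routes whose prefix contains 190.211.146.68:
  188.0.0.0/6 (188.0.0.0 - 191.255.255.255) -> INET-GW
  190.128.0.0/9 (190.128.0.0 - 190.255.255.255) -> DIST2
  190.192.0.0/10 (190.192.0.0 - 190.255.255.255) -> EDGE2
  190.208.0.0/12 (190.208.0.0 - 190.223.255.255) -> ISP-GW
  190.208.0.0/13 (190.208.0.0 - 190.215.255.255) -> EDGE1
More-specific entries that do NOT match:
  190.209.146.68/30 (190.209.146.68 - 190.209.146.71) does not contain 190.211.146.68
  62.211.146.68/30 (62.211.146.68 - 62.211.146.71) does not contain 190.211.146.68
  190.211.150.64/26 (190.211.150.64 - 190.211.150.127) does not contain 190.211.146.68
  190.211.147.64/26 (190.211.147.64 - 190.211.147.127) does not contain 190.211.146.68
  190.211.208.0/20 (190.211.208.0 - 190.211.223.255) does not contain 190.211.146.68
Longest matching prefix is /13 -> next hop EDGE1.

EDGE1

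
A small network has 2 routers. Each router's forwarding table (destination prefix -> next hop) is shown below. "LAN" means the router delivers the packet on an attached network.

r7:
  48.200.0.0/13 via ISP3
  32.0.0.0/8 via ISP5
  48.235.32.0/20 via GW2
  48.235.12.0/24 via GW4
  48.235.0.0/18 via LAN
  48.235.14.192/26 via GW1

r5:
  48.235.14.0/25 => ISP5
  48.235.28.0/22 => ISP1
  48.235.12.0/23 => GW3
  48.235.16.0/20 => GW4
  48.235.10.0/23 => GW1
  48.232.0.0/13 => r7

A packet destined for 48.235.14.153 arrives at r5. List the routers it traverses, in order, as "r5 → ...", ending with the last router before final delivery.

r5 → r7

At r5: longest match for 48.235.14.153 is 48.232.0.0/13 -> r7
At r7: longest match for 48.235.14.153 is 48.235.0.0/18 -> LAN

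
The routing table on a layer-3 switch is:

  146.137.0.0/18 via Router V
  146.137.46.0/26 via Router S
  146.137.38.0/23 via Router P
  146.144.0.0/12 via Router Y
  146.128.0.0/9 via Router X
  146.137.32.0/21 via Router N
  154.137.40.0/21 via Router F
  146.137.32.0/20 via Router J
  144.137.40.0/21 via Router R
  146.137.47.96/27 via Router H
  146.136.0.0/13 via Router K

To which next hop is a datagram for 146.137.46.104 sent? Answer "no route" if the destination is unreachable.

Router J

Routes whose prefix contains 146.137.46.104:
  146.128.0.0/9 (146.128.0.0 - 146.255.255.255) -> Router X
  146.136.0.0/13 (146.136.0.0 - 146.143.255.255) -> Router K
  146.137.0.0/18 (146.137.0.0 - 146.137.63.255) -> Router V
  146.137.32.0/20 (146.137.32.0 - 146.137.47.255) -> Router J
More-specific entries that do NOT match:
  146.137.47.96/27 (146.137.47.96 - 146.137.47.127) does not contain 146.137.46.104
  146.137.46.0/26 (146.137.46.0 - 146.137.46.63) does not contain 146.137.46.104
  146.137.38.0/23 (146.137.38.0 - 146.137.39.255) does not contain 146.137.46.104
  146.137.32.0/21 (146.137.32.0 - 146.137.39.255) does not contain 146.137.46.104
  154.137.40.0/21 (154.137.40.0 - 154.137.47.255) does not contain 146.137.46.104
  144.137.40.0/21 (144.137.40.0 - 144.137.47.255) does not contain 146.137.46.104
Longest matching prefix is /20 -> next hop Router J.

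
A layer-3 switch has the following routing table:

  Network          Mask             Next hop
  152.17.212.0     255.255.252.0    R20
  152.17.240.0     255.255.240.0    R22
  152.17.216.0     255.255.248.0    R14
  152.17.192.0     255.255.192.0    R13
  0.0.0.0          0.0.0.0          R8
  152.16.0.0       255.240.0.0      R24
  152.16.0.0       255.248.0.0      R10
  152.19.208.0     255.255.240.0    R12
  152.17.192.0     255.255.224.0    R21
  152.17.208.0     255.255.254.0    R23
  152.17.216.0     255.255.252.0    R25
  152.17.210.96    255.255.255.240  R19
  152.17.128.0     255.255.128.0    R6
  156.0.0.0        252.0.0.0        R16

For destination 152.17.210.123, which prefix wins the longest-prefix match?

152.17.192.0/19

Entries matching 152.17.210.123:
  0.0.0.0/0 (default, matches everything)
  152.16.0.0/12 (152.16.0.0 - 152.31.255.255)
  152.16.0.0/13 (152.16.0.0 - 152.23.255.255)
  152.17.128.0/17 (152.17.128.0 - 152.17.255.255)
  152.17.192.0/18 (152.17.192.0 - 152.17.255.255)
  152.17.192.0/19 (152.17.192.0 - 152.17.223.255)
Most specific is 152.17.192.0/19.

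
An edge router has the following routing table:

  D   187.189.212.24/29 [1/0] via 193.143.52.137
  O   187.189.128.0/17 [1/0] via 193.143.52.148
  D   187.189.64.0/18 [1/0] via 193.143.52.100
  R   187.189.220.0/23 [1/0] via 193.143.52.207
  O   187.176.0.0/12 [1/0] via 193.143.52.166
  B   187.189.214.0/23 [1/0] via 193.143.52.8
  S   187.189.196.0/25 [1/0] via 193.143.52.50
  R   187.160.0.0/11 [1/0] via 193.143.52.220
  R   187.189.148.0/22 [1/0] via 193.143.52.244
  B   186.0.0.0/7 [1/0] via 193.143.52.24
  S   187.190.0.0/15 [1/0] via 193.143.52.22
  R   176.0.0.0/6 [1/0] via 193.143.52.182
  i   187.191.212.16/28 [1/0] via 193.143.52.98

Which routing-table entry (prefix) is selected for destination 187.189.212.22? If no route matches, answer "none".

187.189.128.0/17

Entries matching 187.189.212.22:
  186.0.0.0/7 (186.0.0.0 - 187.255.255.255)
  187.160.0.0/11 (187.160.0.0 - 187.191.255.255)
  187.176.0.0/12 (187.176.0.0 - 187.191.255.255)
  187.189.128.0/17 (187.189.128.0 - 187.189.255.255)
Most specific is 187.189.128.0/17.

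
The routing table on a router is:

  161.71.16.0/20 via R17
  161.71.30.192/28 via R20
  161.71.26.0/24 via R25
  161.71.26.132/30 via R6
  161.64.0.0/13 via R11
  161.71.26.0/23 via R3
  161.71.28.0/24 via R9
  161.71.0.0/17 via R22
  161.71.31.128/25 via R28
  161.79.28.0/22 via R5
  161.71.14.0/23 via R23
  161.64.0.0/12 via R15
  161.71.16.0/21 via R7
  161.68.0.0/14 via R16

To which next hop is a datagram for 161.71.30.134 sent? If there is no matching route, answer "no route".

R17

Routes whose prefix contains 161.71.30.134:
  161.64.0.0/12 (161.64.0.0 - 161.79.255.255) -> R15
  161.64.0.0/13 (161.64.0.0 - 161.71.255.255) -> R11
  161.68.0.0/14 (161.68.0.0 - 161.71.255.255) -> R16
  161.71.0.0/17 (161.71.0.0 - 161.71.127.255) -> R22
  161.71.16.0/20 (161.71.16.0 - 161.71.31.255) -> R17
More-specific entries that do NOT match:
  161.71.26.132/30 (161.71.26.132 - 161.71.26.135) does not contain 161.71.30.134
  161.71.30.192/28 (161.71.30.192 - 161.71.30.207) does not contain 161.71.30.134
  161.71.31.128/25 (161.71.31.128 - 161.71.31.255) does not contain 161.71.30.134
  161.71.26.0/24 (161.71.26.0 - 161.71.26.255) does not contain 161.71.30.134
  161.71.28.0/24 (161.71.28.0 - 161.71.28.255) does not contain 161.71.30.134
  161.71.26.0/23 (161.71.26.0 - 161.71.27.255) does not contain 161.71.30.134
  161.71.14.0/23 (161.71.14.0 - 161.71.15.255) does not contain 161.71.30.134
  161.79.28.0/22 (161.79.28.0 - 161.79.31.255) does not contain 161.71.30.134
  161.71.16.0/21 (161.71.16.0 - 161.71.23.255) does not contain 161.71.30.134
Longest matching prefix is /20 -> next hop R17.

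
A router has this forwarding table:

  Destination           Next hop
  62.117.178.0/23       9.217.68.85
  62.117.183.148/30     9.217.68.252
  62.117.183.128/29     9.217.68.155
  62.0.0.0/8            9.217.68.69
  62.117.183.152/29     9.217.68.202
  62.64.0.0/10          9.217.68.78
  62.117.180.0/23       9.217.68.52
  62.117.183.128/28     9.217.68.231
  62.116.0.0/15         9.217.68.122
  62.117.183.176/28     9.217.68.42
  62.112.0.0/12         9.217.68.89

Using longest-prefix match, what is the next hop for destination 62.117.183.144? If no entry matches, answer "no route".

9.217.68.122

Routes whose prefix contains 62.117.183.144:
  62.0.0.0/8 (62.0.0.0 - 62.255.255.255) -> 9.217.68.69
  62.64.0.0/10 (62.64.0.0 - 62.127.255.255) -> 9.217.68.78
  62.112.0.0/12 (62.112.0.0 - 62.127.255.255) -> 9.217.68.89
  62.116.0.0/15 (62.116.0.0 - 62.117.255.255) -> 9.217.68.122
More-specific entries that do NOT match:
  62.117.183.148/30 (62.117.183.148 - 62.117.183.151) does not contain 62.117.183.144
  62.117.183.128/29 (62.117.183.128 - 62.117.183.135) does not contain 62.117.183.144
  62.117.183.152/29 (62.117.183.152 - 62.117.183.159) does not contain 62.117.183.144
  62.117.183.128/28 (62.117.183.128 - 62.117.183.143) does not contain 62.117.183.144
  62.117.183.176/28 (62.117.183.176 - 62.117.183.191) does not contain 62.117.183.144
  62.117.178.0/23 (62.117.178.0 - 62.117.179.255) does not contain 62.117.183.144
  62.117.180.0/23 (62.117.180.0 - 62.117.181.255) does not contain 62.117.183.144
Longest matching prefix is /15 -> next hop 9.217.68.122.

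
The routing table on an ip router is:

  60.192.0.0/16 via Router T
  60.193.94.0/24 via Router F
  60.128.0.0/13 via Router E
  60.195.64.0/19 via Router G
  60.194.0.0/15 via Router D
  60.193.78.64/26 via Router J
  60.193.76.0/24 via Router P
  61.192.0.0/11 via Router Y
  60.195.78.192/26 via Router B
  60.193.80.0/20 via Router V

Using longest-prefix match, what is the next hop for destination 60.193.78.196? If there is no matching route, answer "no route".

no route

No entry's prefix contains 60.193.78.196; there is no default route.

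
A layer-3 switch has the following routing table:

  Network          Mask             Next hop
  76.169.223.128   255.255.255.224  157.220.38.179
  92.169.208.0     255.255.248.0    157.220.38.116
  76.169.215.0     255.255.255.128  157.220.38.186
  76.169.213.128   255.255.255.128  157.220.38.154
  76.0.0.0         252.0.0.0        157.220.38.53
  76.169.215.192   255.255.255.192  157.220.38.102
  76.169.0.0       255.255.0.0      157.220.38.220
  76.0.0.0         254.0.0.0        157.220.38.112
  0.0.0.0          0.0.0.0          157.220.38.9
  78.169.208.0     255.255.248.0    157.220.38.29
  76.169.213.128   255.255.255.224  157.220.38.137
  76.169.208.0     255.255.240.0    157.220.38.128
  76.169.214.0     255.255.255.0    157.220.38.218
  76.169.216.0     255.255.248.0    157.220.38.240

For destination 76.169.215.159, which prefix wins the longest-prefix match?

76.169.208.0/20

Entries matching 76.169.215.159:
  0.0.0.0/0 (default, matches everything)
  76.0.0.0/6 (76.0.0.0 - 79.255.255.255)
  76.0.0.0/7 (76.0.0.0 - 77.255.255.255)
  76.169.0.0/16 (76.169.0.0 - 76.169.255.255)
  76.169.208.0/20 (76.169.208.0 - 76.169.223.255)
Most specific is 76.169.208.0/20.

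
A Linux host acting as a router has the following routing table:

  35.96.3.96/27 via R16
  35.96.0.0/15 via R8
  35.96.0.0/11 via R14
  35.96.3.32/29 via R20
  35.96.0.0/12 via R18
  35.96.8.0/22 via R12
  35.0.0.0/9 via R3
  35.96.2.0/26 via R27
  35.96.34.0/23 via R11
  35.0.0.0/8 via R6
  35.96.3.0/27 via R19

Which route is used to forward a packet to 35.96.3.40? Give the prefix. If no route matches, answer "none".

35.96.0.0/15

Entries matching 35.96.3.40:
  35.0.0.0/8 (35.0.0.0 - 35.255.255.255)
  35.0.0.0/9 (35.0.0.0 - 35.127.255.255)
  35.96.0.0/11 (35.96.0.0 - 35.127.255.255)
  35.96.0.0/12 (35.96.0.0 - 35.111.255.255)
  35.96.0.0/15 (35.96.0.0 - 35.97.255.255)
Most specific is 35.96.0.0/15.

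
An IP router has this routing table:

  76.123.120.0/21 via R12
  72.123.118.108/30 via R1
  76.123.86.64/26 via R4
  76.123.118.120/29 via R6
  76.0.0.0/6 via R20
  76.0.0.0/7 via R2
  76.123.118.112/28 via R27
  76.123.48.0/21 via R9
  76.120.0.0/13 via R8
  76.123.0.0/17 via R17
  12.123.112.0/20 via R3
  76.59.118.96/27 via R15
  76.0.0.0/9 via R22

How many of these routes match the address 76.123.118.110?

5

Prefixes containing 76.123.118.110:
  76.0.0.0/6 (76.0.0.0 - 79.255.255.255)
  76.0.0.0/7 (76.0.0.0 - 77.255.255.255)
  76.0.0.0/9 (76.0.0.0 - 76.127.255.255)
  76.120.0.0/13 (76.120.0.0 - 76.127.255.255)
  76.123.0.0/17 (76.123.0.0 - 76.123.127.255)
Total matching entries: 5.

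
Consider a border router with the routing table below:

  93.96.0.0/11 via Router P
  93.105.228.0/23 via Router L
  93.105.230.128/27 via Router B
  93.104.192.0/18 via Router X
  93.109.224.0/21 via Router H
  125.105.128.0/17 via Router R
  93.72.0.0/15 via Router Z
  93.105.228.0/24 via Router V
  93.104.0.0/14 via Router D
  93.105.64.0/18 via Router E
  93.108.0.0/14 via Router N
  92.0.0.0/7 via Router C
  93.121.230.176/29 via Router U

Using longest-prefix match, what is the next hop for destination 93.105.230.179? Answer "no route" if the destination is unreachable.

Router D

Routes whose prefix contains 93.105.230.179:
  92.0.0.0/7 (92.0.0.0 - 93.255.255.255) -> Router C
  93.96.0.0/11 (93.96.0.0 - 93.127.255.255) -> Router P
  93.104.0.0/14 (93.104.0.0 - 93.107.255.255) -> Router D
More-specific entries that do NOT match:
  93.121.230.176/29 (93.121.230.176 - 93.121.230.183) does not contain 93.105.230.179
  93.105.230.128/27 (93.105.230.128 - 93.105.230.159) does not contain 93.105.230.179
  93.105.228.0/24 (93.105.228.0 - 93.105.228.255) does not contain 93.105.230.179
  93.105.228.0/23 (93.105.228.0 - 93.105.229.255) does not contain 93.105.230.179
  93.109.224.0/21 (93.109.224.0 - 93.109.231.255) does not contain 93.105.230.179
  93.104.192.0/18 (93.104.192.0 - 93.104.255.255) does not contain 93.105.230.179
  93.105.64.0/18 (93.105.64.0 - 93.105.127.255) does not contain 93.105.230.179
  125.105.128.0/17 (125.105.128.0 - 125.105.255.255) does not contain 93.105.230.179
  93.72.0.0/15 (93.72.0.0 - 93.73.255.255) does not contain 93.105.230.179
Longest matching prefix is /14 -> next hop Router D.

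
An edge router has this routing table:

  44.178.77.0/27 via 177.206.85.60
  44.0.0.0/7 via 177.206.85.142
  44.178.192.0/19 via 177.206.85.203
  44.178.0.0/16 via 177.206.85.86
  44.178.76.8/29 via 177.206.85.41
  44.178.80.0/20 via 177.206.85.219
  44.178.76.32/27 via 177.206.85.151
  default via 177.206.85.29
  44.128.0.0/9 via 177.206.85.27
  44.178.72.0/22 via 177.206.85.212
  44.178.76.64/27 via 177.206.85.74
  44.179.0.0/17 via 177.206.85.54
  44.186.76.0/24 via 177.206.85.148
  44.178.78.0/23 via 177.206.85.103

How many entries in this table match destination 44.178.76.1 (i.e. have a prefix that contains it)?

4

Prefixes containing 44.178.76.1:
  0.0.0.0/0 (default, matches everything)
  44.0.0.0/7 (44.0.0.0 - 45.255.255.255)
  44.128.0.0/9 (44.128.0.0 - 44.255.255.255)
  44.178.0.0/16 (44.178.0.0 - 44.178.255.255)
Total matching entries: 4.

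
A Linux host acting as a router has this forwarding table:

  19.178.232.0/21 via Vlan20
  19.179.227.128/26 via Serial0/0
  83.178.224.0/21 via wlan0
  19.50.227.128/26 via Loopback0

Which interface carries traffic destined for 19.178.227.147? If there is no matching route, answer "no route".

no route

No entry's prefix contains 19.178.227.147; there is no default route.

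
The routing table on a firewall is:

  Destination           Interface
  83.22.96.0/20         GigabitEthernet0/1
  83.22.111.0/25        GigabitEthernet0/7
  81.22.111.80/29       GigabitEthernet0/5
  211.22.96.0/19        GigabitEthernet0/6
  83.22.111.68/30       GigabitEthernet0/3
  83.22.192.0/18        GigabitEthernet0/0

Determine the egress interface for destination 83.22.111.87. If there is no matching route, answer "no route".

Routes whose prefix contains 83.22.111.87:
  83.22.96.0/20 (83.22.96.0 - 83.22.111.255) -> GigabitEthernet0/1
  83.22.111.0/25 (83.22.111.0 - 83.22.111.127) -> GigabitEthernet0/7
More-specific entries that do NOT match:
  83.22.111.68/30 (83.22.111.68 - 83.22.111.71) does not contain 83.22.111.87
  81.22.111.80/29 (81.22.111.80 - 81.22.111.87) does not contain 83.22.111.87
Longest matching prefix is /25 -> interface GigabitEthernet0/7.

GigabitEthernet0/7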